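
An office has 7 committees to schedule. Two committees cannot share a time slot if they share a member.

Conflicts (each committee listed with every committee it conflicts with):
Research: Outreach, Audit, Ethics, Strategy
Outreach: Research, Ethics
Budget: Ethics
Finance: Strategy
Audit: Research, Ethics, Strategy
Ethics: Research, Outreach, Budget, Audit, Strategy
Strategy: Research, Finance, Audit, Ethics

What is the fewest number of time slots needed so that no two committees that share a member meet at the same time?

Research, Audit, Ethics, Strategy all conflict with each other, so at least 4 time slots are needed.
4 time slots suffice: Research=3, Outreach=2, Budget=2, Finance=1, Audit=4, Ethics=1, Strategy=2. Every pair that conflicts lands in different time slots.

4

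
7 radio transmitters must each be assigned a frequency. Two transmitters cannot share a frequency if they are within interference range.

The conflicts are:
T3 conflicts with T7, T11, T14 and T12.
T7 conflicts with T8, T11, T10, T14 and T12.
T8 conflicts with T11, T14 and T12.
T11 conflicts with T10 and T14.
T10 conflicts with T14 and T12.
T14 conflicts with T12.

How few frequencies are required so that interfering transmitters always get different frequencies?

T7, T11, T10, T14 pairwise conflict, so at least 4 frequencies are needed.
4 frequencies suffice: frequency 1 → {T14}; frequency 2 → {T7}; frequency 3 → {T11, T12}; frequency 4 → {T3, T8, T10}. Each listed conflict is separated.

4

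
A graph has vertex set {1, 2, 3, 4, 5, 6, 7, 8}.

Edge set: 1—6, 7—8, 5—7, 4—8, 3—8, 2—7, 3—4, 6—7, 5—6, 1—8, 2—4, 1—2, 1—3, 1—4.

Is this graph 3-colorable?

No

1, 3, 4, 8 are mutually adjacent (a clique of size 4), so at least 4 colors are needed.
So 3 colors are not enough.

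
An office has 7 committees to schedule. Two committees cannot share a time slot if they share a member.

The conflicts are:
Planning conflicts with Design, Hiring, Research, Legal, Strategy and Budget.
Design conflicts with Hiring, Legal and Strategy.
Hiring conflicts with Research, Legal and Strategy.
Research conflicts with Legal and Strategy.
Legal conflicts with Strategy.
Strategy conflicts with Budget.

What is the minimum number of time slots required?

Planning, Hiring, Research, Legal, Strategy are mutually in conflict, so at least 5 time slots are needed.
5 time slots suffice: time slot 1 → {Strategy}; time slot 2 → {Planning}; time slot 3 → {Hiring, Budget}; time slot 4 → {Legal}; time slot 5 → {Design, Research}. Every pair that conflicts lands in different time slots.

5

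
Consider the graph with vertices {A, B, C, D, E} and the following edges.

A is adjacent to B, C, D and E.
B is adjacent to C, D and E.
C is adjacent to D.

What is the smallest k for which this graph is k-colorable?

4

A, B, C, D are pairwise adjacent (a clique of size 4), so at least 4 colors are needed.
4 colors suffice: A=1, B=2, C=3, D=4, E=3. No two adjacent vertices share a color.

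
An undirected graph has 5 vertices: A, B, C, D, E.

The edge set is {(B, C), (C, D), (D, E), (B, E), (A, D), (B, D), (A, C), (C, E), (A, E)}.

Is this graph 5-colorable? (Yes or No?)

The chromatic number is 4. B, C, D, E form a clique, so at least 4 colors are needed.
4 colors suffice: color 1 → {D}; color 2 → {C}; color 3 → {E}; color 4 → {A, B}.
Since 5 ≥ 4, a proper 5-coloring certainly exists.

Yes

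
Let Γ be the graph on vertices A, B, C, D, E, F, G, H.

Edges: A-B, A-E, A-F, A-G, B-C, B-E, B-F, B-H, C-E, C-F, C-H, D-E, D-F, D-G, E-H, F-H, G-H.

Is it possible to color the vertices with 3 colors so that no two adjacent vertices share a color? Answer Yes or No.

B, C, E, H are mutually adjacent (a clique of size 4), so at least 4 colors are needed.
So 3 colors are not enough.

No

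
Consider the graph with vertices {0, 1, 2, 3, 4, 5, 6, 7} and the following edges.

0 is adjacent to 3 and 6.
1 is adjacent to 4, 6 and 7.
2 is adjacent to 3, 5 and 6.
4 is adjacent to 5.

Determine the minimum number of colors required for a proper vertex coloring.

The cycle 2-5-4-1-6-2 has odd length 5, so it cannot be 2-colored; at least 3 colors are needed.
3 colors suffice: color a → {0, 1, 2}; color b → {3, 4, 6, 7}; color c → {5}. No two adjacent vertices share a color.

3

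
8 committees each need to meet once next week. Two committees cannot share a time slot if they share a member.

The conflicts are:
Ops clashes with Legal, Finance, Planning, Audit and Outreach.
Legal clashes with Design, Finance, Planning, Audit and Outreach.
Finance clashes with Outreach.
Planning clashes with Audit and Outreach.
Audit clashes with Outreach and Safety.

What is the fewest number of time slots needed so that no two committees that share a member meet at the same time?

5

Ops, Legal, Planning, Audit, Outreach all conflict with each other, so at least 5 time slots are needed.
5 time slots suffice: time slot 1 → {Legal, Safety}; time slot 2 → {Ops, Design}; time slot 3 → {Outreach}; time slot 4 → {Finance, Audit}; time slot 5 → {Planning}. Every pair that conflicts lands in different time slots.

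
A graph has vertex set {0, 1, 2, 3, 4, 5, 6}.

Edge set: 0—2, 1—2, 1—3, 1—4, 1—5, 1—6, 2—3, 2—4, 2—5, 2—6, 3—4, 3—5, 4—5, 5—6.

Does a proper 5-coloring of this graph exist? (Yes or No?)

The chromatic number is 5. 1, 2, 3, 4, 5 form a clique, so at least 5 colors are needed.
5 colors suffice: 0=blue, 1=green, 2=red, 3=purple, 4=yellow, 5=blue, 6=yellow.
That is already a proper 5-coloring.

Yes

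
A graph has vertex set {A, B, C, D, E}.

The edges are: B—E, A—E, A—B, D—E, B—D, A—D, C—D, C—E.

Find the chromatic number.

4

A, B, D, E are mutually adjacent (a clique of size 4), so at least 4 colors are needed.
One proper 4-coloring: A=green, B=yellow, C=green, D=red, E=blue. Each edge has distinct colors on its endpoints.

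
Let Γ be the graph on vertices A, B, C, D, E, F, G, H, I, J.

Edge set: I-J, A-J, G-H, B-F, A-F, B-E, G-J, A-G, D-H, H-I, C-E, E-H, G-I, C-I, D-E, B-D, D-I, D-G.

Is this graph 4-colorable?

Yes

The chromatic number is 4. D, G, H, I are mutually adjacent (a clique of size 4), so at least 4 colors are needed.
A valid assignment using 4 colors: A=red, B=blue, C=blue, D=green, E=red, F=green, G=blue, H=yellow, I=red, J=green.
That is already a proper 4-coloring.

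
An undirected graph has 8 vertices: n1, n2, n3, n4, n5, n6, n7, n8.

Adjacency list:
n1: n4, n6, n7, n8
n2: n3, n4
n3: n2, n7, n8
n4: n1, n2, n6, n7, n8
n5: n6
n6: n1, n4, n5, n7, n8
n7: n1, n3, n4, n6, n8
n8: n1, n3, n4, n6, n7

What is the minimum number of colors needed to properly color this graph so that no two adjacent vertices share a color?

n1, n4, n6, n7, n8 are mutually adjacent (a clique of size 5), so at least 5 colors are needed.
5 colors suffice: color 1 → {n2, n5, n7}; color 2 → {n3, n6}; color 3 → {n8}; color 4 → {n4}; color 5 → {n1}. Each edge has distinct colors on its endpoints.

5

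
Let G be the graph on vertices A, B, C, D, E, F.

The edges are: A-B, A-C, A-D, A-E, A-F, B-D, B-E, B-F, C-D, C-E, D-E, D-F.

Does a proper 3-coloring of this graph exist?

A, B, D, F are mutually adjacent (a clique of size 4), so at least 4 colors are needed.
So 3 colors are not enough.

No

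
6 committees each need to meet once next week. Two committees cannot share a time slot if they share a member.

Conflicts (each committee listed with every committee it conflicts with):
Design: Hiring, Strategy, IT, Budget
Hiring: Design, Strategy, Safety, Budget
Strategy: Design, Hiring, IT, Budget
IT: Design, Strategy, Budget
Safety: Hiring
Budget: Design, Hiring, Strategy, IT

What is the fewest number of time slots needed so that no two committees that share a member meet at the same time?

Design, Strategy, IT, Budget pairwise conflict, so at least 4 time slots are needed.
4 time slots suffice: Design=3, Hiring=4, Strategy=1, IT=4, Safety=1, Budget=2. Each listed conflict is separated.

4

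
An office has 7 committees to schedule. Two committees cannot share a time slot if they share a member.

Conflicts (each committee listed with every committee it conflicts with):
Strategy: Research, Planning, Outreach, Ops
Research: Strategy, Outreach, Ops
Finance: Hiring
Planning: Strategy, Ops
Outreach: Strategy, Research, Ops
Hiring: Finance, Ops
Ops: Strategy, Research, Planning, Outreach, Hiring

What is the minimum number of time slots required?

Strategy, Research, Outreach, Ops pairwise conflict, so at least 4 time slots are needed.
4 time slots suffice: time slot 1 → {Finance, Ops}; time slot 2 → {Strategy, Hiring}; time slot 3 → {Research, Planning}; time slot 4 → {Outreach}. Each listed conflict is separated.

4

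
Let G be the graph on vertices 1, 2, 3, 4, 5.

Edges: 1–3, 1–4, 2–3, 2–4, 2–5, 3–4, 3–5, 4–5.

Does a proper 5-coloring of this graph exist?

Yes

The chromatic number is 4. 2, 3, 4, 5 are pairwise adjacent (a clique of size 4), so at least 4 colors are needed.
4 colors suffice: color red → {4}; color blue → {3}; color green → {1, 2}; color yellow → {5}.
Since 5 ≥ 4, a proper 5-coloring certainly exists.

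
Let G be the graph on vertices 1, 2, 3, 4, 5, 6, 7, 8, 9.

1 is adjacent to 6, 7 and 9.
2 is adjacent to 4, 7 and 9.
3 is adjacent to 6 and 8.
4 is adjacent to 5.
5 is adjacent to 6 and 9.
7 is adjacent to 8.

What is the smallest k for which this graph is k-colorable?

3

The cycle 6-3-8-7-1-6 has odd length 5, so it cannot be 2-colored; at least 3 colors are needed.
3 colors suffice: color a → {1, 2, 5, 8}; color b → {4, 6, 7, 9}; color c → {3}. Every edge joins two different colors.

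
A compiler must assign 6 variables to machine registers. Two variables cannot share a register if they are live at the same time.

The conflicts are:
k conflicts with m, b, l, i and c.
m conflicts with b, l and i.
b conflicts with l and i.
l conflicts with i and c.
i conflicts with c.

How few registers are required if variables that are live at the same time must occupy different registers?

k, m, b, l, i all conflict with each other, so at least 5 registers are needed.
5 registers suffice: k=3, m=5, b=4, l=2, i=1, c=4. No two conflicting variables share a register.

5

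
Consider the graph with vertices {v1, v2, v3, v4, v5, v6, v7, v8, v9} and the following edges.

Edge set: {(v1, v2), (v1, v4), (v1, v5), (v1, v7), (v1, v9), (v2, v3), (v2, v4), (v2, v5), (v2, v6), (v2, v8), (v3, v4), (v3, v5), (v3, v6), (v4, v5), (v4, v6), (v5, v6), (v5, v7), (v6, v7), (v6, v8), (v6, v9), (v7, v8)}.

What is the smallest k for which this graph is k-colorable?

5

v2, v3, v4, v5, v6 form a clique, so at least 5 colors are needed.
One proper 5-coloring: v1=1, v2=2, v3=5, v4=4, v5=3, v6=1, v7=2, v8=3, v9=2. Each edge has distinct colors on its endpoints.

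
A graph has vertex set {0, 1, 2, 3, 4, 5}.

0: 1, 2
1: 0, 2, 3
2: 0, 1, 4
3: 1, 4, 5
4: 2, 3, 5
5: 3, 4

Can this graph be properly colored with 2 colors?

No

3, 4, 5 are pairwise adjacent, so at least 3 colors are needed.
So 2 colors are not enough.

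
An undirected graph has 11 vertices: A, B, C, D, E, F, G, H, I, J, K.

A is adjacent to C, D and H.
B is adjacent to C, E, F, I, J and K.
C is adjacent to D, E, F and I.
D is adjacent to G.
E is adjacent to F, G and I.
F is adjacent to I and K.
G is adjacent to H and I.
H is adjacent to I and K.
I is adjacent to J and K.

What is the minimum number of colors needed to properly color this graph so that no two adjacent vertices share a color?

B, C, E, F, I form a clique, so at least 5 colors are needed.
5 colors suffice: A=4, B=2, C=3, D=1, E=4, F=5, G=3, H=2, I=1, J=3, K=3. Each edge has distinct colors on its endpoints.

5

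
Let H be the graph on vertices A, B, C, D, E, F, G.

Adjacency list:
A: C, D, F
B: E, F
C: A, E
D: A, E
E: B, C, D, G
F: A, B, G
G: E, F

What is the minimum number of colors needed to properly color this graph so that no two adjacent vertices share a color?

3

The cycle A-C-E-G-F-A has odd length 5, so it cannot be 2-colored; at least 3 colors are needed.
One proper 3-coloring: A=red, B=green, C=blue, D=blue, E=red, F=blue, G=green. Every edge joins two different colors.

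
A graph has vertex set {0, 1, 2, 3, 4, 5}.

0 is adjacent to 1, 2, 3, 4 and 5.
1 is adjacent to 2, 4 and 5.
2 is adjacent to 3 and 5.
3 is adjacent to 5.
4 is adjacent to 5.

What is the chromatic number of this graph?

0, 2, 3, 5 are pairwise adjacent (a clique of size 4), so at least 4 colors are needed.
One proper 4-coloring: 0=b, 1=d, 2=c, 3=d, 4=c, 5=a. Each edge has distinct colors on its endpoints.

4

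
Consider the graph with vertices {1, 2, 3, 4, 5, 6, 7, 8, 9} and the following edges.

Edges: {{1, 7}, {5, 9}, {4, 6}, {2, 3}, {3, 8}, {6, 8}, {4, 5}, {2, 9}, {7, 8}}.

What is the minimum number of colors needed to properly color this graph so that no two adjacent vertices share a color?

3

The cycle 9-2-3-8-6-4-5-9 has odd length 7, so it cannot be 2-colored; at least 3 colors are needed.
3 colors suffice: 1=red, 2=red, 3=blue, 4=red, 5=green, 6=blue, 7=blue, 8=red, 9=blue. No two adjacent vertices share a color.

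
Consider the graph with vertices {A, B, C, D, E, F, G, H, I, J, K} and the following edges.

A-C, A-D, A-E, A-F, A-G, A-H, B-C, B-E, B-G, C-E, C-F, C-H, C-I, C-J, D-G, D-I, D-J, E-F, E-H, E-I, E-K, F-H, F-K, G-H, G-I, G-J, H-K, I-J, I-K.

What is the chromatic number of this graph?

A, C, E, F, H are mutually adjacent (a clique of size 5), so at least 5 colors are needed.
5 colors suffice: color 1 → {E, G}; color 2 → {C, D, K}; color 3 → {A, B, I}; color 4 → {H, J}; color 5 → {F}. Each edge has distinct colors on its endpoints.

5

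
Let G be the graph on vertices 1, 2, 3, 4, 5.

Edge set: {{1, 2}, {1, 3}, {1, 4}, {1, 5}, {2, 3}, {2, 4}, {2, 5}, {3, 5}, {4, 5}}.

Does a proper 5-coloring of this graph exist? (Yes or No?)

The chromatic number is 4. 1, 2, 4, 5 are mutually adjacent (a clique of size 4), so at least 4 colors are needed.
One proper 4-coloring: 1=b, 2=c, 3=d, 4=d, 5=a.
Since 5 ≥ 4, a proper 5-coloring certainly exists.

Yes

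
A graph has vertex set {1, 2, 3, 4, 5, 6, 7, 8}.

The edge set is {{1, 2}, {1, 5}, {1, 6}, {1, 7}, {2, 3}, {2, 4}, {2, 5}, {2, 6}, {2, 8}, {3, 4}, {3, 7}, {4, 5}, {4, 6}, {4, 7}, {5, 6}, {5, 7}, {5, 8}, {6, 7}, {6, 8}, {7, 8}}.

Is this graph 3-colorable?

2, 5, 6, 8 are pairwise adjacent (a clique of size 4), so at least 4 colors are needed.
So 3 colors are not enough.

No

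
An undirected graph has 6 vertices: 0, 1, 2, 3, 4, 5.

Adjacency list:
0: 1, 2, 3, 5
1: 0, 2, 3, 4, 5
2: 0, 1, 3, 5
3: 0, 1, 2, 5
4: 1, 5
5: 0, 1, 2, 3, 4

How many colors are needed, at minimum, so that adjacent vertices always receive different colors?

5

0, 1, 2, 3, 5 are mutually adjacent (a clique of size 5), so at least 5 colors are needed.
5 colors suffice: 0=green, 1=red, 2=yellow, 3=purple, 4=green, 5=blue. No two adjacent vertices share a color.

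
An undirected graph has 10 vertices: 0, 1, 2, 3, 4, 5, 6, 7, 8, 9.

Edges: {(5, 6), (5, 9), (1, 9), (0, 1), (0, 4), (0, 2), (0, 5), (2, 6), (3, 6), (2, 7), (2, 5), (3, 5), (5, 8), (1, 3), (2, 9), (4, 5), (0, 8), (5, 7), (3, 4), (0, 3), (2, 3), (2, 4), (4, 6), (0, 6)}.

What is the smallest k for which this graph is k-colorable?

0, 2, 3, 4, 5, 6 are pairwise adjacent (a clique of size 6), so at least 6 colors are needed.
6 colors suffice: 0=green, 1=red, 2=blue, 3=yellow, 4=purple, 5=red, 6=orange, 7=green, 8=blue, 9=green. No two adjacent vertices share a color.

6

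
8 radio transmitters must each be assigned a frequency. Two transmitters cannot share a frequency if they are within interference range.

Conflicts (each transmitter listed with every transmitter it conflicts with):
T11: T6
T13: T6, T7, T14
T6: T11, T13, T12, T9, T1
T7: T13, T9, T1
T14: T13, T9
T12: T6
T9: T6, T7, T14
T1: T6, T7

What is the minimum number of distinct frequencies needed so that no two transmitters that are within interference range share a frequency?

2

T11 and T6 conflict, so at least 2 frequencies are needed.
2 frequencies suffice: T11=2, T13=2, T6=1, T7=1, T14=1, T12=2, T9=2, T1=2. Every pair that conflicts lands in different frequencies.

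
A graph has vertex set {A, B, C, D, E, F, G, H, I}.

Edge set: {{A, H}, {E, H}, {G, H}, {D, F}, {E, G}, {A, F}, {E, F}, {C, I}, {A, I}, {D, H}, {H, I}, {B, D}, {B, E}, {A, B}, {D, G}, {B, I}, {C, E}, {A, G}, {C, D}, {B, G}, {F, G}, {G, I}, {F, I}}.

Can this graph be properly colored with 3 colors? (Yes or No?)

No

A, F, G, I are pairwise adjacent (a clique of size 4), so at least 4 colors are needed.
So 3 colors are not enough.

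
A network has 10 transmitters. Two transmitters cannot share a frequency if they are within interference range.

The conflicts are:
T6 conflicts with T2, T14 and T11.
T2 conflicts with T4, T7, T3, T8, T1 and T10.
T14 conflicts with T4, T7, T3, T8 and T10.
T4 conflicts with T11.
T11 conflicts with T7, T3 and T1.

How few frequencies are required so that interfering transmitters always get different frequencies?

2

T6 and T14 conflict, so at least 2 frequencies are needed.
2 frequencies suffice: frequency 1 → {T2, T14, T11}; frequency 2 → {T6, T4, T7, T3, T8, T1, T10}. No two conflicting transmitters share a frequency.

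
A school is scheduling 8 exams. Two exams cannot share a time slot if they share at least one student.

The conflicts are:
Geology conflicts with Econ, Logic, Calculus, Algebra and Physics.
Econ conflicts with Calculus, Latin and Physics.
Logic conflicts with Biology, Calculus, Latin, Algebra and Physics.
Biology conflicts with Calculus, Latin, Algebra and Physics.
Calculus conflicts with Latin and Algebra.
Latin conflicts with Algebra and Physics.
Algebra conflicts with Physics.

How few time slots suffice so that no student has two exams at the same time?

Logic, Biology, Latin, Algebra, Physics pairwise conflict, so at least 5 time slots are needed.
5 time slots suffice: Geology=1, Econ=3, Logic=4, Biology=5, Calculus=2, Latin=1, Algebra=3, Physics=2. No two conflicting exams share a time slot.

5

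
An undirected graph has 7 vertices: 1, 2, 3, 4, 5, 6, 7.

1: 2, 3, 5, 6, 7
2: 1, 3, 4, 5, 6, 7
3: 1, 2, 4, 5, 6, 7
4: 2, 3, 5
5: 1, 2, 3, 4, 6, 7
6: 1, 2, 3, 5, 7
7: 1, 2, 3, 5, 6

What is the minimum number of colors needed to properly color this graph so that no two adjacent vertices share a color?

6

1, 2, 3, 5, 6, 7 are pairwise adjacent (a clique of size 6), so at least 6 colors are needed.
6 colors suffice: color a → {2}; color b → {5}; color c → {3}; color d → {1, 4}; color e → {6}; color f → {7}. Every edge joins two different colors.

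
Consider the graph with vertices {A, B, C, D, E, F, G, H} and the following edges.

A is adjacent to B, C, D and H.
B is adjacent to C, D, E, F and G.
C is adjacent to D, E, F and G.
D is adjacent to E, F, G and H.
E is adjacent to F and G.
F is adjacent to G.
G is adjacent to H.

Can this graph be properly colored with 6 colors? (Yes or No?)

The chromatic number is 6. B, C, D, E, F, G are pairwise adjacent (a clique of size 6), so at least 6 colors are needed.
One proper 6-coloring: A=3, B=4, C=2, D=1, E=6, F=5, G=3, H=2.
That is already a proper 6-coloring.

Yes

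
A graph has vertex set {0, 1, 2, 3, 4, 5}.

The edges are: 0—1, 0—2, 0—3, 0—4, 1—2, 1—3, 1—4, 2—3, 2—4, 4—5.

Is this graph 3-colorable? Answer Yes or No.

0, 1, 2, 3 are pairwise adjacent (a clique of size 4), so at least 4 colors are needed.
So 3 colors are not enough.

No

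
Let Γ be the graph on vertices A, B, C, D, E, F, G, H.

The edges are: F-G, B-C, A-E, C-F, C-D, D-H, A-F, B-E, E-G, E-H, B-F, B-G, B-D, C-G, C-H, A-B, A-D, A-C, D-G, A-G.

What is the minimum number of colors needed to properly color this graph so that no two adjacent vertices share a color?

5

A, B, C, D, G are pairwise adjacent (a clique of size 5), so at least 5 colors are needed.
5 colors suffice: A=red, B=green, C=yellow, D=purple, E=yellow, F=purple, G=blue, H=red. Every edge joins two different colors.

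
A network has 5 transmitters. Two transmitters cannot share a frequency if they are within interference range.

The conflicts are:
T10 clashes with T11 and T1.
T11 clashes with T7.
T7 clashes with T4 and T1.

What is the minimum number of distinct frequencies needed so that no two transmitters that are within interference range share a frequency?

T7 and T1 conflict, so at least 2 frequencies are needed.
A valid assignment using 2 frequencies: T10=1, T11=2, T7=1, T4=2, T1=2. Each listed conflict is separated.

2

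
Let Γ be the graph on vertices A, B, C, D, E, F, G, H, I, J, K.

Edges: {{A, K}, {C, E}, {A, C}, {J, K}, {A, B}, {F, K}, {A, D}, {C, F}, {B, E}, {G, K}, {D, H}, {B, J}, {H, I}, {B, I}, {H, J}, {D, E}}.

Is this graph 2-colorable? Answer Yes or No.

The cycle E-B-I-H-D-E has odd length 5, so it cannot be 2-colored; at least 3 colors are needed.
So 2 colors are not enough.

No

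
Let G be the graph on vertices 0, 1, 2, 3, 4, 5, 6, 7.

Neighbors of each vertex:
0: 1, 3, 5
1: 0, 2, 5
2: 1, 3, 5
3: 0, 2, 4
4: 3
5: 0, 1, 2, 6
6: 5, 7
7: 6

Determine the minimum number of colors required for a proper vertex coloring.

0, 1, 5 form a triangle, so at least 3 colors are needed.
3 colors suffice: color a → {3, 5, 7}; color b → {0, 2, 4, 6}; color c → {1}. Each edge has distinct colors on its endpoints.

3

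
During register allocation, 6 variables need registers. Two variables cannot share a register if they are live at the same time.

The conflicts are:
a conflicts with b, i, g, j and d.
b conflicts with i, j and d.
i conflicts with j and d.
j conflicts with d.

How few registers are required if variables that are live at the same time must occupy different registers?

a, b, i, j, d all conflict with each other, so at least 5 registers are needed.
5 registers suffice: register 1 → {a}; register 2 → {g, j}; register 3 → {d}; register 4 → {i}; register 5 → {b}. Every pair that conflicts lands in different registers.

5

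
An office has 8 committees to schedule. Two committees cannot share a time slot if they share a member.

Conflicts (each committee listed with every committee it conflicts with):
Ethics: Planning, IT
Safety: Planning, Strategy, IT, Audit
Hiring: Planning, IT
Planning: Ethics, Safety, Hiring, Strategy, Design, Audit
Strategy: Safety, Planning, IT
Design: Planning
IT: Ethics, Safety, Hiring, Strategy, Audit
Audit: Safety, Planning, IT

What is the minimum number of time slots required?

Safety, Planning, Audit are mutually in conflict, so at least 3 time slots are needed.
3 time slots suffice: time slot 1 → {Planning, IT}; time slot 2 → {Ethics, Safety, Hiring, Design}; time slot 3 → {Strategy, Audit}. No two conflicting committees share a time slot.

3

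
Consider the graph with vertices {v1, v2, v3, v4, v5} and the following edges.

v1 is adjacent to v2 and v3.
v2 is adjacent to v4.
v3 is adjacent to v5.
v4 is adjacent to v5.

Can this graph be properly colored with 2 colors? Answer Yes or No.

The cycle v5-v4-v2-v1-v3-v5 has odd length 5, so it cannot be 2-colored; at least 3 colors are needed.
So 2 colors are not enough.

No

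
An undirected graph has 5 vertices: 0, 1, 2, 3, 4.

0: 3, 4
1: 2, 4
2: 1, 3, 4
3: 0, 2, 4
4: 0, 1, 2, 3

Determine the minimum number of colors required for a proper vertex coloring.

3

1, 2, 4 are pairwise adjacent, so at least 3 colors are needed.
A valid assignment using 3 colors: 0=c, 1=b, 2=c, 3=b, 4=a. Every edge joins two different colors.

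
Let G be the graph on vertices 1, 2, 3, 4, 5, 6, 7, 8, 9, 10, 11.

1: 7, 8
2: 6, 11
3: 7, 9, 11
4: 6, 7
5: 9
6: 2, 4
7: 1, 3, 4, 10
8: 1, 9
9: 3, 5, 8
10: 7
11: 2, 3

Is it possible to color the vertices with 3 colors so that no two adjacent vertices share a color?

The chromatic number is 3. The cycle 8-1-7-3-9-8 has odd length 5, so it cannot be 2-colored; at least 3 colors are needed.
3 colors suffice: color a → {2, 7, 9}; color b → {3, 4, 5, 8, 10}; color c → {1, 6, 11}.
That is already a proper 3-coloring.

Yes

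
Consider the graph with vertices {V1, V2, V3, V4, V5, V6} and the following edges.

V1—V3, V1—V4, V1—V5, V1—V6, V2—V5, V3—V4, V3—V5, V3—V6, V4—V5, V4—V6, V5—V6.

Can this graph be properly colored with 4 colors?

V1, V3, V4, V5, V6 are pairwise adjacent (a clique of size 5), so at least 5 colors are needed.
So 4 colors are not enough.

No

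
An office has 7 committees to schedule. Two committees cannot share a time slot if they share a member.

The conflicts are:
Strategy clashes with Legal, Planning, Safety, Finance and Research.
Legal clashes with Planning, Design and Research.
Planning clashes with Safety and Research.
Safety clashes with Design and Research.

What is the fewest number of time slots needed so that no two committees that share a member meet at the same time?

4

Strategy, Planning, Safety, Research all conflict with each other, so at least 4 time slots are needed.
Using 4 time slots: Strategy=1, Legal=4, Planning=2, Safety=4, Design=1, Finance=2, Research=3. Every pair that conflicts lands in different time slots.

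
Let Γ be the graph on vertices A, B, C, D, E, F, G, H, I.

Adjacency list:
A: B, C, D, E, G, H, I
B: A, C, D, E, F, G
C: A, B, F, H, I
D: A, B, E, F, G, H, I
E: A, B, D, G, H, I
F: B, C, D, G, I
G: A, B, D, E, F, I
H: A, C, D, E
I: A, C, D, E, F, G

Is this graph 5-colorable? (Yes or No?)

The chromatic number is 5. A, B, D, E, G are pairwise adjacent (a clique of size 5), so at least 5 colors are needed.
5 colors suffice: A=red, B=green, C=blue, D=blue, E=purple, F=red, G=yellow, H=green, I=green.
That is already a proper 5-coloring.

Yes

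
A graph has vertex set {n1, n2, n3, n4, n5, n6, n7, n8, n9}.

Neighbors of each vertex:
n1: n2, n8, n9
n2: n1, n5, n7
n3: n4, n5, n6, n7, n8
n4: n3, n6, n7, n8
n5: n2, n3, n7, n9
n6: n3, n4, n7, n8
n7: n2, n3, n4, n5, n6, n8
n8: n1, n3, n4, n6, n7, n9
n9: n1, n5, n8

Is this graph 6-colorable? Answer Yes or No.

The chromatic number is 5. n3, n4, n6, n7, n8 are pairwise adjacent (a clique of size 5), so at least 5 colors are needed.
One proper 5-coloring: n1=2, n2=3, n3=3, n4=4, n5=1, n6=5, n7=2, n8=1, n9=3.
Since 6 ≥ 5, a proper 6-coloring certainly exists.

Yes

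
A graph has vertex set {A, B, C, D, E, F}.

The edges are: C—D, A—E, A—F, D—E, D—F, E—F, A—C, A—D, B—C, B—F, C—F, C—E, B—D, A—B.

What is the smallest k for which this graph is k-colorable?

5

A, C, D, E, F form a clique, so at least 5 colors are needed.
A valid assignment using 5 colors: A=green, B=purple, C=blue, D=red, E=purple, F=yellow. Every edge joins two different colors.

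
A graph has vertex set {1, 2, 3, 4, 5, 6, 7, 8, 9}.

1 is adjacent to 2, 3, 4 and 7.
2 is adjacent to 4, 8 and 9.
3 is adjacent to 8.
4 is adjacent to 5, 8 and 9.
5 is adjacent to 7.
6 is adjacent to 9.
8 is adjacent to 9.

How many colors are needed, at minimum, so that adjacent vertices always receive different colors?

4

2, 4, 8, 9 are mutually adjacent (a clique of size 4), so at least 4 colors are needed.
4 colors suffice: color a → {3, 4, 6, 7}; color b → {2, 5}; color c → {1, 9}; color d → {8}. No two adjacent vertices share a color.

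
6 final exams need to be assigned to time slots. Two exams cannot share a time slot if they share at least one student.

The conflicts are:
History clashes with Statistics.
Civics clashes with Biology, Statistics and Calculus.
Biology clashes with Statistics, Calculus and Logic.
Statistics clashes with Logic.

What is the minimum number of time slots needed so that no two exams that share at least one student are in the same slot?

Civics, Biology, Statistics pairwise conflict, so at least 3 time slots are needed.
A valid assignment using 3 time slots: History=1, Civics=3, Biology=1, Statistics=2, Calculus=2, Logic=3. Each listed conflict is separated.

3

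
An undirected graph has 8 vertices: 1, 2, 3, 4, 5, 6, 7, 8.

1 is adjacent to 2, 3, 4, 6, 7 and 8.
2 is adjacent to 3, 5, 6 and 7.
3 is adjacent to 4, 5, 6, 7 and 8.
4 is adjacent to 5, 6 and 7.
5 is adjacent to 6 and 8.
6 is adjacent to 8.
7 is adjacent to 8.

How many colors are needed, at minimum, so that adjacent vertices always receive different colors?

4

2, 3, 5, 6 are pairwise adjacent (a clique of size 4), so at least 4 colors are needed.
4 colors suffice: color a → {3}; color b → {6, 7}; color c → {1, 5}; color d → {2, 4, 8}. No two adjacent vertices share a color.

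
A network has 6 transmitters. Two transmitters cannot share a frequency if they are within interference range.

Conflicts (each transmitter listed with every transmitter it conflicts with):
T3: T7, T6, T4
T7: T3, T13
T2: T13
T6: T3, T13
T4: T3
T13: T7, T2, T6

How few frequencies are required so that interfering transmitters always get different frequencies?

T7 and T13 conflict, so at least 2 frequencies are needed.
2 frequencies suffice: frequency 1 → {T3, T13}; frequency 2 → {T7, T2, T6, T4}. Every pair that conflicts lands in different frequencies.

2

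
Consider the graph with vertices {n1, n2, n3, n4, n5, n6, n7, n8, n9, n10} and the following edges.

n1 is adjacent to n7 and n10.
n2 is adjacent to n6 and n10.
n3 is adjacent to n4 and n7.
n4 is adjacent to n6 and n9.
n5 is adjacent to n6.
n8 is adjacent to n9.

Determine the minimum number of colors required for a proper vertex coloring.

The cycle n10-n2-n6-n4-n3-n7-n1-n10 has odd length 7, so it cannot be 2-colored; at least 3 colors are needed.
3 colors suffice: n1=2, n2=3, n3=2, n4=1, n5=1, n6=2, n7=1, n8=1, n9=2, n10=1. Each edge has distinct colors on its endpoints.

3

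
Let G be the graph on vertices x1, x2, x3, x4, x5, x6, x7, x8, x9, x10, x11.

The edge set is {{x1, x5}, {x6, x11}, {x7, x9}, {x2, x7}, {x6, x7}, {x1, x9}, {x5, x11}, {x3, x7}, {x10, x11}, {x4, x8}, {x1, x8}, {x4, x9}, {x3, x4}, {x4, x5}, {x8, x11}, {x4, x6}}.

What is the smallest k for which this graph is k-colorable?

x8 and x11 are adjacent, so at least 2 colors are needed.
2 colors suffice: color 1 → {x1, x4, x7, x11}; color 2 → {x2, x3, x5, x6, x8, x9, x10}. Every edge joins two different colors.

2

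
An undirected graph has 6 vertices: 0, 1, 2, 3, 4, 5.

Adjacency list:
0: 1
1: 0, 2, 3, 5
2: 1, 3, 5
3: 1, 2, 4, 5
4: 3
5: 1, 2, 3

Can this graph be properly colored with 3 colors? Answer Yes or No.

1, 2, 3, 5 form a clique, so at least 4 colors are needed.
So 3 colors are not enough.

No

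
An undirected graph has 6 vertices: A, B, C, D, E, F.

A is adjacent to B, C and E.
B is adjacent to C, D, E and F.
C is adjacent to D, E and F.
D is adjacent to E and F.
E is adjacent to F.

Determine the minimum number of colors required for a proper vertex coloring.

B, C, D, E, F are pairwise adjacent (a clique of size 5), so at least 5 colors are needed.
A valid assignment using 5 colors: A=yellow, B=green, C=red, D=purple, E=blue, F=yellow. No two adjacent vertices share a color.

5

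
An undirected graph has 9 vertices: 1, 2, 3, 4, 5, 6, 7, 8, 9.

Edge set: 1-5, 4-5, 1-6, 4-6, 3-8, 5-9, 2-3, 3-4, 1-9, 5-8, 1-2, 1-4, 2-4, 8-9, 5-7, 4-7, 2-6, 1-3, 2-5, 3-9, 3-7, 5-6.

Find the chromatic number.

5

1, 2, 4, 5, 6 are mutually adjacent (a clique of size 5), so at least 5 colors are needed.
5 colors suffice: 1=c, 2=d, 3=a, 4=b, 5=a, 6=e, 7=c, 8=c, 9=b. Each edge has distinct colors on its endpoints.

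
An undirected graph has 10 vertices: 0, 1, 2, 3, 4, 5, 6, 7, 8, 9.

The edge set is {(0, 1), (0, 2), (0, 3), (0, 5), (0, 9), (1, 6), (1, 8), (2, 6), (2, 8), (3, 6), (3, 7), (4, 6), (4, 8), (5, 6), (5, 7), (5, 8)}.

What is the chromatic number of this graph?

2

3 and 6 are adjacent, so at least 2 colors are needed.
2 colors suffice: color a → {0, 6, 7, 8}; color b → {1, 2, 3, 4, 5, 9}. No two adjacent vertices share a color.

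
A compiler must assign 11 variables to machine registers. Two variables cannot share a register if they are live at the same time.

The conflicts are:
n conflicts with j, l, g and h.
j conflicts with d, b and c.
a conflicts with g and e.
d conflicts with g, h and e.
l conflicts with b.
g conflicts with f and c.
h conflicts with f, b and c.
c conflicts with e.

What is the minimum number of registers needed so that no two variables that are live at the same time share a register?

2

d and e conflict, so at least 2 registers are needed.
2 registers suffice: n=2, j=1, a=2, d=2, l=1, g=1, h=1, f=2, b=2, c=2, e=1. Every pair that conflicts lands in different registers.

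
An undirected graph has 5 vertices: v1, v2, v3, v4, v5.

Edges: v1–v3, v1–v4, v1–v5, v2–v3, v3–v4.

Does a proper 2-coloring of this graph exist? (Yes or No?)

v1, v3, v4 form a triangle, so at least 3 colors are needed.
So 2 colors are not enough.

No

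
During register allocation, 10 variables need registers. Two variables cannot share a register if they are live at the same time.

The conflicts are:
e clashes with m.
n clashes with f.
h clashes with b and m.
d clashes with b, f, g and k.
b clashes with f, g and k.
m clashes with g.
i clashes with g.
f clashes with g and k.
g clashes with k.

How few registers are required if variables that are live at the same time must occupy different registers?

5

d, b, f, g, k pairwise conflict, so at least 5 registers are needed.
5 registers suffice: e=1, n=1, h=1, d=4, b=3, m=2, i=2, f=2, g=1, k=5. Every pair that conflicts lands in different registers.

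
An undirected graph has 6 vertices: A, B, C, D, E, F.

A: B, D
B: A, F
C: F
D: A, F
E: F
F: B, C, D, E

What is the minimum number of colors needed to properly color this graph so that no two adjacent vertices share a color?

A and D are adjacent, so at least 2 colors are needed.
2 colors suffice: color 1 → {A, F}; color 2 → {B, C, D, E}. Every edge joins two different colors.

2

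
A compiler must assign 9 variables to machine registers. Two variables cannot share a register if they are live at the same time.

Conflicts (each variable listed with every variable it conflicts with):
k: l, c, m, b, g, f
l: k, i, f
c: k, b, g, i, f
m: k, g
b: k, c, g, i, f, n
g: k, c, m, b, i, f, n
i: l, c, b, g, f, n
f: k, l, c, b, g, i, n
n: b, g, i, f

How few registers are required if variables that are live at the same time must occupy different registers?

5

k, c, b, g, f are mutually in conflict, so at least 5 registers are needed.
5 registers suffice: register 1 → {l, g}; register 2 → {m, f}; register 3 → {k, i}; register 4 → {b}; register 5 → {c, n}. Every pair that conflicts lands in different registers.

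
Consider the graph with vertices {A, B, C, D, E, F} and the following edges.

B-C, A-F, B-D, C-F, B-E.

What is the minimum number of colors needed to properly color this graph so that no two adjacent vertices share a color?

2

B and C are adjacent, so at least 2 colors are needed.
2 colors suffice: color 1 → {B, F}; color 2 → {A, C, D, E}. No two adjacent vertices share a color.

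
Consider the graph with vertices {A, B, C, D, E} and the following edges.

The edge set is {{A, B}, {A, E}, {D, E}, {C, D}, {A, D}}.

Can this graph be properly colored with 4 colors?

The chromatic number is 3. A, D, E are mutually adjacent, so at least 3 colors are needed.
One proper 3-coloring: A=red, B=blue, C=red, D=blue, E=green.
Since 4 ≥ 3, a proper 4-coloring certainly exists.

Yes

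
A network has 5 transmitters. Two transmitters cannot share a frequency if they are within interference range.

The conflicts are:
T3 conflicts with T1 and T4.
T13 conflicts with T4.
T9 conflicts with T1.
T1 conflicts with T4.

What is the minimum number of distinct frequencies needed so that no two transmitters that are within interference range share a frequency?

T3, T1, T4 all conflict with each other, so at least 3 frequencies are needed.
3 frequencies suffice: frequency 1 → {T13, T1}; frequency 2 → {T9, T4}; frequency 3 → {T3}. Every pair that conflicts lands in different frequencies.

3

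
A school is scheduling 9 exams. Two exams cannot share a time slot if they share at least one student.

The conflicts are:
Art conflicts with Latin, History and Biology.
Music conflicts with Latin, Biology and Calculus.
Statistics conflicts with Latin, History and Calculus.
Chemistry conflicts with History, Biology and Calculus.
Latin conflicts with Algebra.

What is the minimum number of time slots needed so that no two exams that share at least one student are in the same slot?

Art and History conflict, so at least 2 time slots are needed.
2 time slots suffice: time slot 1 → {Latin, History, Biology, Calculus}; time slot 2 → {Art, Music, Statistics, Chemistry, Algebra}. No two conflicting exams share a time slot.

2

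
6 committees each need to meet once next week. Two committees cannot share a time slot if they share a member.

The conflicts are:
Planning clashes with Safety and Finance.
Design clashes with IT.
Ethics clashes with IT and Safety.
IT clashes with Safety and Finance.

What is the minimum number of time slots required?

Ethics, IT, Safety all conflict with each other, so at least 3 time slots are needed.
3 time slots suffice: time slot 1 → {Planning, IT}; time slot 2 → {Design, Safety, Finance}; time slot 3 → {Ethics}. Each listed conflict is separated.

3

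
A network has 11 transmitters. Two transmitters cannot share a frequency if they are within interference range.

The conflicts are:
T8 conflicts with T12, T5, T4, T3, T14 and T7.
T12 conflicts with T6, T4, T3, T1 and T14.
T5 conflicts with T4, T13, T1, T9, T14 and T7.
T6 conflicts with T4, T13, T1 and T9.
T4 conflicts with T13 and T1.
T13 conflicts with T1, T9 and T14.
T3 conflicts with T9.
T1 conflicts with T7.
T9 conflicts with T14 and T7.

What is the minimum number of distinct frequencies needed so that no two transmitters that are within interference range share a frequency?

T5, T4, T13, T1 are mutually in conflict, so at least 4 frequencies are needed.
4 frequencies suffice: frequency 1 → {T5, T6, T3}; frequency 2 → {T8, T1, T9}; frequency 3 → {T12, T13, T7}; frequency 4 → {T4, T14}. Every pair that conflicts lands in different frequencies.

4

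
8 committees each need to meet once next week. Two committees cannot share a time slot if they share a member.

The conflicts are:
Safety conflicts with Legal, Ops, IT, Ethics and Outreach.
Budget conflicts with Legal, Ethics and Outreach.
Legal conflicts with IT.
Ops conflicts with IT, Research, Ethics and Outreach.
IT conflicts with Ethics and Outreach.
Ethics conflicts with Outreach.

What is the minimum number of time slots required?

5

Safety, Ops, IT, Ethics, Outreach are mutually in conflict, so at least 5 time slots are needed.
A valid assignment using 5 time slots: Safety=5, Budget=3, Legal=1, Ops=4, IT=3, Research=1, Ethics=2, Outreach=1. Every pair that conflicts lands in different time slots.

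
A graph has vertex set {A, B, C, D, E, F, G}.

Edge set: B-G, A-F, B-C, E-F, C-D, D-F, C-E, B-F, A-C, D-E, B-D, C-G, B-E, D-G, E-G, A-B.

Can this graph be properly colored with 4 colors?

B, C, D, E, G are mutually adjacent (a clique of size 5), so at least 5 colors are needed.
So 4 colors are not enough.

No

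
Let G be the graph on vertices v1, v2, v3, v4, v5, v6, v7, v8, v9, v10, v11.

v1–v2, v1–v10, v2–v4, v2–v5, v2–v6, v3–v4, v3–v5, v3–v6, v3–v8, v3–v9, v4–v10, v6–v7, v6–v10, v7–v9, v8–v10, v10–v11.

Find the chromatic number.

2

v3 and v6 are adjacent, so at least 2 colors are needed.
2 colors suffice: color 1 → {v2, v3, v7, v10}; color 2 → {v1, v4, v5, v6, v8, v9, v11}. Each edge has distinct colors on its endpoints.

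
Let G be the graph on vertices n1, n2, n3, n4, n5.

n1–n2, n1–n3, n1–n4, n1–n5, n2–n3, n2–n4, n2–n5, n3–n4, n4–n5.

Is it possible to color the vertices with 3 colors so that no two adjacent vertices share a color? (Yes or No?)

n1, n2, n4, n5 are pairwise adjacent (a clique of size 4), so at least 4 colors are needed.
So 3 colors are not enough.

No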